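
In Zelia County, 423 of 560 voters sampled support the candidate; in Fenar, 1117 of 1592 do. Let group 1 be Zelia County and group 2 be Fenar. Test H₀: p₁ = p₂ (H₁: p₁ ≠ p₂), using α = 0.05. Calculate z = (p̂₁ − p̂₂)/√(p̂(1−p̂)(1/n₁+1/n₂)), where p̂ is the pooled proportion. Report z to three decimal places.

z = 2.424

p̂₁ = 423/560 = 0.755357, p̂₂ = 1117/1592 = 0.701633.
Pooled p̂ = (423+1117)/(560+1592) = 1540/2152 = 0.715613.
SE = √(p̂(1−p̂)(1/n₁+1/n₂)) = √(0.715613·0.284387·0.00241385) = √(0.000491246) = 0.022164.
z = (0.755357 − 0.701633)/0.022164 = 0.053724/0.022164 = 2.424.
p-value = 2·P(Z > 2.424) ≈ 0.0154; since p < α = 0.05, reject H₀.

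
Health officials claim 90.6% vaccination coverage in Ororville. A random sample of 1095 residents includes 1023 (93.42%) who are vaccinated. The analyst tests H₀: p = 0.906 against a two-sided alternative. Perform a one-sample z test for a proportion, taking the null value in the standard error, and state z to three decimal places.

p̂ = 1023/1095 ≈ 0.93425.
Standard error under H₀: √(0.906×0.094/1095) = 0.00882.
z = (0.93425 − 0.906)/0.00882 = 0.02825/0.00882 = 3.203.
Two-sided p-value ≈ 2·Φ(−3.203) = 0.0014.

z = 3.203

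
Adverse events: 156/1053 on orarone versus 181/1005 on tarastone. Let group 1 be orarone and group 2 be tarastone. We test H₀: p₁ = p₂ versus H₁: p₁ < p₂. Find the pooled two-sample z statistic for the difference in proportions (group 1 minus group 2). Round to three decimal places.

p̂₁ = 156/1053 = 0.14815, p̂₂ = 181/1005 = 0.18010.
Pooled p̂ = (156+181)/(1053+1005) = 337/2058 = 0.16375.
SE = √(0.136937 × 0.00194469) = 0.01632.
z = (0.14815 − 0.18010)/0.01632 = -0.03195/0.01632 = -1.958.

z = -1.958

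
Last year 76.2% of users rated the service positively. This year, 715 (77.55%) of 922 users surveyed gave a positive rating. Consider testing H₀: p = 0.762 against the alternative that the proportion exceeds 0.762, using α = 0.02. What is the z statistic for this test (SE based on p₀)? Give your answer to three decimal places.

p̂ = 715/922 ≈ 0.77549.
Standard error under H₀: √(0.762×0.238/922) = 0.01402.
z = (0.77549 − 0.762)/0.01402 = 0.01349/0.01402 = 0.962.
p-value = P(Z > 0.962) ≈ 0.1681. With α = 0.02, fail to reject H₀.

z = 0.962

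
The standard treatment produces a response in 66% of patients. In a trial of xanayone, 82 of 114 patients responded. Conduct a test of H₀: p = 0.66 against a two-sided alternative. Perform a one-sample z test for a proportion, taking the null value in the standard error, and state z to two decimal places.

p̂ = 82/114 ≈ 0.7193.
SE = √(p₀(1−p₀)/n) = √(0.2244/114) = 0.0444.
z = (0.7193 − 0.66)/0.0444 = 0.0593/0.0444 = 1.34.
Two-sided p-value ≈ 2·Φ(−1.337) = 0.1814.

z = 1.34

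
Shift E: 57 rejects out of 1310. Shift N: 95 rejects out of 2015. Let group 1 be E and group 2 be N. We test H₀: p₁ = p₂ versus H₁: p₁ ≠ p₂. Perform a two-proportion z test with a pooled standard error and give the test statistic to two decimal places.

z = -0.49

p̂₁ = 57/1310 = 0.0435, p̂₂ = 95/2015 = 0.0471.
Pooled p̂ = (57+95)/(1310+2015) = 152/3325 = 0.0457.
SE = √(0.0436245 × 0.00125964) = 0.0074.
z = (0.0435 − 0.0471)/0.0074 = -0.0036/0.0074 = -0.49.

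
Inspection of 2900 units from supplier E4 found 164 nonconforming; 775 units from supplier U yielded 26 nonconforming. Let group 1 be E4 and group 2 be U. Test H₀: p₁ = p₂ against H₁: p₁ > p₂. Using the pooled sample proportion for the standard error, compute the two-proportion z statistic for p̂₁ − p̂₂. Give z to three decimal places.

z = 2.569

p̂₁ = 164/2900 = 0.056552, p̂₂ = 26/775 = 0.033548.
Pooled p̂ = (164+26)/(2900+775) = 190/3675 = 0.051701.
SE = √(p̂(1−p̂)(1/n₁+1/n₂)) = √(0.051701·0.948299·0.00163515) = √(8.01677e-05) = 0.008954.
z = (0.056552 − 0.033548)/0.008954 = 0.023004/0.008954 = 2.569.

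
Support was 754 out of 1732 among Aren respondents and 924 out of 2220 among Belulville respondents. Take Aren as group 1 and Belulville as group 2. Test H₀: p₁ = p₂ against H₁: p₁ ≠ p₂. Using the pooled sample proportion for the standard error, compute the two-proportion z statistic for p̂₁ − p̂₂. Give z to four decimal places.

p̂₁ = 754/1732 ≈ 0.4353349, p̂₂ = 924/2220 ≈ 0.4162162.
Pooled p̂ = (754+924)/(1732+2220) = 1678/3952 = 0.4245951.
SE = √(p̂(1−p̂)(1/n₁+1/n₂)) = √(0.4245951·0.5754049·0.00102782) = √(0.00025111) = 0.0158465.
z = (0.4353349 − 0.4162162)/0.0158465 = 0.0191187/0.0158465 = 1.2065.
Two-sided p-value ≈ 2·Φ(−1.206) = 0.2276.

z = 1.2065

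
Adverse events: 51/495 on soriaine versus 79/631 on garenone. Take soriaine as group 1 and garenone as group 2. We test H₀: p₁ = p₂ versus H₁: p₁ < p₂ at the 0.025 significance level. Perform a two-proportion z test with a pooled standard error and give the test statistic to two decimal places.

p̂₁ = 51/495 = 0.1030, p̂₂ = 79/631 = 0.1252.
Pooled p̂ = (51+79)/(495+631) = 130/1126 = 0.1155.
SE = √(0.102124 × 0.00360499) = 0.0192.
z = (0.1030 − 0.1252)/0.0192 = -0.0222/0.0192 = -1.16.
p-value = P(Z < -1.155) ≈ 0.1240, so at α = 0.025 we fail to reject H₀.

z = -1.16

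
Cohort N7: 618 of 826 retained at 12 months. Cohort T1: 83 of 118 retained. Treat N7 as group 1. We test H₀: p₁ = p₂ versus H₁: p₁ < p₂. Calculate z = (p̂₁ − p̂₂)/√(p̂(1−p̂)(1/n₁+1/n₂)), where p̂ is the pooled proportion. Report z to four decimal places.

z = 1.0411

p̂₁ = 618/826 = 0.748184, p̂₂ = 83/118 = 0.703390.
Pooled p̂ = (618+83)/(826+118) = 701/944 = 0.742585.
SE = √(p̂(1−p̂)(1/n₁+1/n₂)) = √(0.742585·0.257415·0.00968523) = √(0.00185136) = 0.043027.
z = (0.748184 − 0.703390)/0.043027 = 0.044794/0.043027 = 1.0411.
p-value = P(Z < 1.041) ≈ 0.8511.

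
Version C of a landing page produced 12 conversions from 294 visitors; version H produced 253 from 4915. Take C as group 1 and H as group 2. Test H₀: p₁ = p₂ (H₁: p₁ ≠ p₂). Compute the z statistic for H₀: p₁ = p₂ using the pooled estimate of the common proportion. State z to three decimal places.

z = -0.808

p̂₁ = 12/294 = 0.04082, p̂₂ = 253/4915 = 0.05148.
Pooled p̂ = (12+253)/(294+4915) = 265/5209 = 0.05087.
SE = √(p̂(1−p̂)(1/n₁+1/n₂)) = √(0.05087·0.94913·0.00360482) = √(0.00017406) = 0.01319.
z = (0.04082 − 0.05148)/0.01319 = -0.01066/0.01319 = -0.808.
p-value = 2·P(Z > 0.808) ≈ 0.4191.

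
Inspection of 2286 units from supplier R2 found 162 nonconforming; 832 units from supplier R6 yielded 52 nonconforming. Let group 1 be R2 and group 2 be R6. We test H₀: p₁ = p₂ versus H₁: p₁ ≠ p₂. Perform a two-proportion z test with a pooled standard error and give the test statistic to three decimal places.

z = 0.817

p̂₁ = 162/2286 = 0.07087, p̂₂ = 52/832 = 0.06250.
Pooled p̂ = (162+52)/(2286+832) = 214/3118 = 0.06863.
SE = √(p̂(1−p̂)(1/n₁+1/n₂)) = √(0.06863·0.93137·0.00163937) = √(0.000104794) = 0.01024.
z = (0.07087 − 0.06250)/0.01024 = 0.00837/0.01024 = 0.817.
Two-sided p-value ≈ 2·Φ(−0.817) = 0.4138.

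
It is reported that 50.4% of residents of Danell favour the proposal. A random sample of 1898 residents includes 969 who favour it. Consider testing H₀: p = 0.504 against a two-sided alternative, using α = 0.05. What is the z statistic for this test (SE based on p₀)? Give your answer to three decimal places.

z = 0.570

p̂ = 969/1898 ≈ 0.51054.
Under H₀, SE = √(0.504·0.496/1898) = √(0.000131709) = 0.01148.
z = (0.51054 − 0.504)/0.01148 = 0.00654/0.01148 = 0.570.
Two-sided p-value ≈ 2·Φ(−0.570) = 0.5689, so at α = 0.05 we fail to reject H₀.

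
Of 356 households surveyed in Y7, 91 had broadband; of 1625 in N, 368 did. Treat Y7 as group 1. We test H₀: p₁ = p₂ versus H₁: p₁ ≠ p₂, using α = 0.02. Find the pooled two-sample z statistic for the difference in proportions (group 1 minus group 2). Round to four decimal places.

z = 1.1809

p̂₁ = 91/356 ≈ 0.255618, p̂₂ = 368/1625 ≈ 0.226462.
Pooled p̂ = (91+368)/(356+1625) = 459/1981 = 0.231701.
SE = √(0.178016 × 0.00342437) = 0.024690.
z = (0.255618 − 0.226462)/0.024690 = 0.029156/0.024690 = 1.1809.
p-value = 2·P(Z > 1.181) ≈ 0.2376. With α = 0.02, fail to reject H₀.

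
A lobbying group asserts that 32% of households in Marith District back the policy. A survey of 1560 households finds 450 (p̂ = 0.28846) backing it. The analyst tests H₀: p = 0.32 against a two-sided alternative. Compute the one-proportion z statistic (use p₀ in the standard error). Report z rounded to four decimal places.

z = -2.6704

p̂ = 450/1560 = 0.288462.
Under H₀, SE = √(0.32·0.68/1560) = √(0.000139487) = 0.011810.
z = (0.288462 − 0.32)/0.011810 = -0.031538/0.011810 = -2.6704.
p-value = 2·P(Z > 2.670) ≈ 0.0076.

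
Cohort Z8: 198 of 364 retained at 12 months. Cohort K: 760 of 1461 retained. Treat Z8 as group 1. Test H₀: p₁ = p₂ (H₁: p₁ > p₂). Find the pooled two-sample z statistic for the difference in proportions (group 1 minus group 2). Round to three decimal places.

p̂₁ = 198/364 = 0.543956, p̂₂ = 760/1461 = 0.520192.
Pooled p̂ = (198+760)/(364+1461) = 958/1825 = 0.524932.
SE = √(0.249378 × 0.00343172) = 0.029254.
z = (0.543956 − 0.520192)/0.029254 = 0.023764/0.029254 = 0.812.
p-value = P(Z > 0.812) ≈ 0.2083.

z = 0.812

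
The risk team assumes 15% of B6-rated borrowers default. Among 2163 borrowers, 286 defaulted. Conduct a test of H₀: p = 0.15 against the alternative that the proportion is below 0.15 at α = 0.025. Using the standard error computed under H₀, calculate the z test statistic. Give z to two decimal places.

z = -2.32

p̂ = 286/2163 ≈ 0.13222.
SE = √(p₀(1−p₀)/n) = √(0.1275/2163) = 0.00768.
z = (0.13222 − 0.15)/0.00768 = -0.01778/0.00768 = -2.32.
p-value = P(Z < -2.315) ≈ 0.0103; since p < α = 0.025, reject H₀.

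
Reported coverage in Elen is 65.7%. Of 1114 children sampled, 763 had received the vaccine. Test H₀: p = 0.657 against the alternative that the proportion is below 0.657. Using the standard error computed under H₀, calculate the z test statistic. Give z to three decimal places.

z = 1.963

p̂ = 763/1114 = 0.68492.
SE = √(p₀(1−p₀)/n) = √(0.22535/1114) = 0.01422.
z = (0.68492 − 0.657)/0.01422 = 0.02792/0.01422 = 1.963.
p-value = P(Z < 1.963) ≈ 0.9752.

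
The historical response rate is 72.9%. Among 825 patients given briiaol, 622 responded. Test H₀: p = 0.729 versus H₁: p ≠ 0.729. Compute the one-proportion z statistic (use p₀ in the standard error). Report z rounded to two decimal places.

p̂ = 622/825 = 0.7539.
Under H₀, SE = √(0.729·0.271/825) = √(0.000239465) = 0.0155.
z = (0.7539 − 0.729)/0.0155 = 0.0249/0.0155 = 1.61.

z = 1.61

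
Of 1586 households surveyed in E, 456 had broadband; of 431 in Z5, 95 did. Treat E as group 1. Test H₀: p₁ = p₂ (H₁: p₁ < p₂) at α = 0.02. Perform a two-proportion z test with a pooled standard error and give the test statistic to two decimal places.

p̂₁ = 456/1586 = 0.2875, p̂₂ = 95/431 = 0.2204.
Pooled p̂ = (456+95)/(1586+431) = 551/2017 = 0.2732.
SE = √(p̂(1−p̂)(1/n₁+1/n₂)) = √(0.2732·0.7268·0.0029507) = √(0.000585867) = 0.0242.
z = (0.2875 − 0.2204)/0.0242 = 0.0671/0.0242 = 2.77.
p-value = P(Z < 2.772) ≈ 0.9972, so at α = 0.02 we fail to reject H₀.

z = 2.77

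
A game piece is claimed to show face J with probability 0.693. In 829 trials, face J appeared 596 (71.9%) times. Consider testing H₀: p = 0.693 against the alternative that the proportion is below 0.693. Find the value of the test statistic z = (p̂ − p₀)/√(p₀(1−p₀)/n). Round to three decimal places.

p̂ = 596/829 = 0.71894.
Standard error under H₀: √(0.693×0.307/829) = 0.01602.
z = (0.71894 − 0.693)/0.01602 = 0.02594/0.01602 = 1.619.

z = 1.619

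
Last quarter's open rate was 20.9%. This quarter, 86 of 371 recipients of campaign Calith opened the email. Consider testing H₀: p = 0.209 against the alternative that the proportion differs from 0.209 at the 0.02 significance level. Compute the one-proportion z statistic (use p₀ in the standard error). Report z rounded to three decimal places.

z = 1.080

p̂ = 86/371 ≈ 0.231806.
Standard error under H₀: √(0.209×0.791/371) = 0.021109.
z = (0.231806 − 0.209)/0.021109 = 0.022806/0.021109 = 1.080.
p-value = 2·P(Z > 1.080) ≈ 0.2800, so at α = 0.02 we fail to reject H₀.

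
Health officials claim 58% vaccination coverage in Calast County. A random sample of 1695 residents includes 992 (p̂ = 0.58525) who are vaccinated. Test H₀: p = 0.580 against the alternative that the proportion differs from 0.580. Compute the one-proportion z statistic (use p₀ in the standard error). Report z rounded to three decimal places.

z = 0.438

p̂ = 992/1695 = 0.58525.
Under H₀, SE = √(0.58·0.42/1695) = √(0.000143717) = 0.01199.
z = (0.58525 − 0.58)/0.01199 = 0.00525/0.01199 = 0.438.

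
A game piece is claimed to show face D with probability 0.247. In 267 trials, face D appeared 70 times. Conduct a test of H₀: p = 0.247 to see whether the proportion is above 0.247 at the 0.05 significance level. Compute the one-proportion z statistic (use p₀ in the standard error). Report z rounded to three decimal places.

p̂ = 70/267 = 0.26217.
Under H₀, SE = √(0.247·0.753/267) = √(0.000696596) = 0.02639.
z = (0.26217 − 0.247)/0.02639 = 0.01517/0.02639 = 0.575.
p-value = P(Z > 0.575) ≈ 0.2827. With α = 0.05, fail to reject H₀.

z = 0.575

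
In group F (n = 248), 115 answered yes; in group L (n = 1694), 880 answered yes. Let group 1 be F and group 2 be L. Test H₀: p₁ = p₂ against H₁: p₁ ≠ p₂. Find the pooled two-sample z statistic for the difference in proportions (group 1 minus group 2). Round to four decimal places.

p̂₁ = 115/248 = 0.463710, p̂₂ = 880/1694 = 0.519481.
Pooled p̂ = (115+880)/(248+1694) = 995/1942 = 0.512358.
SE = √(0.249847 × 0.00462258) = 0.033984.
z = (0.463710 − 0.519481)/0.033984 = -0.055771/0.033984 = -1.6411.
p-value = 2·P(Z > 1.641) ≈ 0.1008.

z = -1.6411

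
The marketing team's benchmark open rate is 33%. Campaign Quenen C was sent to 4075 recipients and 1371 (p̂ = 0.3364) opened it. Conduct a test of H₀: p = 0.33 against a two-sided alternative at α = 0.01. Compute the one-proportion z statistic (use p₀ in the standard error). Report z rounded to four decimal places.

z = 0.8745

p̂ = 1371/4075 = 0.3364417.
SE = √(p₀(1−p₀)/n) = √(0.2211/4075) = 0.0073660.
z = (0.3364417 − 0.33)/0.0073660 = 0.0064417/0.0073660 = 0.8745.
Two-sided p-value ≈ 2·Φ(−0.875) = 0.3818. With α = 0.01, fail to reject H₀.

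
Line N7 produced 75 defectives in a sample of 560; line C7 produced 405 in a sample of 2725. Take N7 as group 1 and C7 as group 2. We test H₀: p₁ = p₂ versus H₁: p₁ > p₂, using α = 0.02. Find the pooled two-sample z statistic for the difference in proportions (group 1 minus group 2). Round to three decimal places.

p̂₁ = 75/560 ≈ 0.133929, p̂₂ = 405/2725 ≈ 0.148624.
Pooled p̂ = (75+405)/(560+2725) = 480/3285 = 0.146119.
SE = √(p̂(1−p̂)(1/n₁+1/n₂)) = √(0.146119·0.853881·0.00215269) = √(0.000268587) = 0.016389.
z = (0.133929 − 0.148624)/0.016389 = -0.014695/0.016389 = -0.897.
p-value = P(Z > -0.897) ≈ 0.8151. With α = 0.02, fail to reject H₀.

z = -0.897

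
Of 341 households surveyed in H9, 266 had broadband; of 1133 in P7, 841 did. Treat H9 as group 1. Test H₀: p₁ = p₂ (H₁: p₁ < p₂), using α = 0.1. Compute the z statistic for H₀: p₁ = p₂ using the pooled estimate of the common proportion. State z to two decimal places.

p̂₁ = 266/341 ≈ 0.78006, p̂₂ = 841/1133 ≈ 0.74228.
Pooled p̂ = (266+841)/(341+1133) = 1107/1474 = 0.75102.
SE = √(0.18699 × 0.00381516) = 0.02671.
z = (0.78006 − 0.74228)/0.02671 = 0.03778/0.02671 = 1.41.
p-value = P(Z < 1.415) ≈ 0.9214. With α = 0.1, fail to reject H₀.

z = 1.41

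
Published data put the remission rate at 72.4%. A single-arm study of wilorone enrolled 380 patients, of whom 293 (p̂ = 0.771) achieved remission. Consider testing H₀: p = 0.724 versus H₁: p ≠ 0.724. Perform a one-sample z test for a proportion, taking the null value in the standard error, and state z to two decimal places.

z = 2.05

p̂ = 293/380 = 0.77105.
Standard error under H₀: √(0.724×0.276/380) = 0.02293.
z = (0.77105 − 0.724)/0.02293 = 0.04705/0.02293 = 2.05.
Two-sided p-value ≈ 2·Φ(−2.052) = 0.0402.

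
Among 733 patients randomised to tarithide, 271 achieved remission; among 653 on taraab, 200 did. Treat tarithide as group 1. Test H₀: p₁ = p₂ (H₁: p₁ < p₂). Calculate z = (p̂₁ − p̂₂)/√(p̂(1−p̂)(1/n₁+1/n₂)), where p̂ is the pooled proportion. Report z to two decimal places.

p̂₁ = 271/733 ≈ 0.3697, p̂₂ = 200/653 ≈ 0.3063.
Pooled p̂ = (271+200)/(733+653) = 471/1386 = 0.3398.
SE = √(0.224345 × 0.00289565) = 0.0255.
z = (0.3697 − 0.3063)/0.0255 = 0.0634/0.0255 = 2.49.

z = 2.49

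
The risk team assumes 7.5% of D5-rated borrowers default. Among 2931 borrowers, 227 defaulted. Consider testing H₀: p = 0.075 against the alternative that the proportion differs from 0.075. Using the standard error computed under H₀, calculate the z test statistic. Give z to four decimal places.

p̂ = 227/2931 ≈ 0.077448.
SE = √(p₀(1−p₀)/n) = √(0.069375/2931) = 0.004865.
z = (0.077448 − 0.075)/0.004865 = 0.002448/0.004865 = 0.5032.

z = 0.5032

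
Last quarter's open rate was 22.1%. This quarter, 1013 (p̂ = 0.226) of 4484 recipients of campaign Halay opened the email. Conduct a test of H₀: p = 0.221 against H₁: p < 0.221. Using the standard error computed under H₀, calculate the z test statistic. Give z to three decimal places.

z = 0.793

p̂ = 1013/4484 ≈ 0.225914.
SE = √(p₀(1−p₀)/n) = √(0.17216/4484) = 0.006196.
z = (0.225914 − 0.221)/0.006196 = 0.004914/0.006196 = 0.793.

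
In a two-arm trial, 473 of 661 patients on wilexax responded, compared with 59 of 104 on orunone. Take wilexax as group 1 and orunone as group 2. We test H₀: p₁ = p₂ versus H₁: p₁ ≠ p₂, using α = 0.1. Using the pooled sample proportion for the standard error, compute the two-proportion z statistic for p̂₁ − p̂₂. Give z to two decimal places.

z = 3.05

p̂₁ = 473/661 ≈ 0.71558, p̂₂ = 59/104 ≈ 0.56731.
Pooled p̂ = (473+59)/(661+104) = 532/765 = 0.69542.
SE = √(p̂(1−p̂)(1/n₁+1/n₂)) = √(0.69542·0.30458·0.0111282) = √(0.00235706) = 0.04855.
z = (0.71558 − 0.56731)/0.04855 = 0.14827/0.04855 = 3.05.
p-value = 2·P(Z > 3.054) ≈ 0.0023. With α = 0.1, reject H₀.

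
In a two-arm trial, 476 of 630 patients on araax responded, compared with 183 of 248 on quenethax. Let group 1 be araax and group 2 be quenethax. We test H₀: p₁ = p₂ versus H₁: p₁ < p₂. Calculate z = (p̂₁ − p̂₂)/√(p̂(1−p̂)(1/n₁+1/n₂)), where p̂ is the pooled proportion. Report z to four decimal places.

z = 0.5442

p̂₁ = 476/630 ≈ 0.755556, p̂₂ = 183/248 ≈ 0.737903.
Pooled p̂ = (476+183)/(630+248) = 659/878 = 0.750569.
SE = √(p̂(1−p̂)(1/n₁+1/n₂)) = √(0.750569·0.249431·0.00561956) = √(0.00105207) = 0.032436.
z = (0.755556 − 0.737903)/0.032436 = 0.017653/0.032436 = 0.5442.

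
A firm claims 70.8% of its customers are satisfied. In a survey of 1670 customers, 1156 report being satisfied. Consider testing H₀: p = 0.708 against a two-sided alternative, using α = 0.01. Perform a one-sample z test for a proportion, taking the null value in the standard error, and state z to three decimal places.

p̂ = 1156/1670 = 0.692216.
Standard error under H₀: √(0.708×0.292/1670) = 0.011126.
z = (0.692216 − 0.708)/0.011126 = -0.015784/0.011126 = -1.419.
Two-sided p-value ≈ 2·Φ(−1.419) = 0.1560. With α = 0.01, fail to reject H₀.

z = -1.419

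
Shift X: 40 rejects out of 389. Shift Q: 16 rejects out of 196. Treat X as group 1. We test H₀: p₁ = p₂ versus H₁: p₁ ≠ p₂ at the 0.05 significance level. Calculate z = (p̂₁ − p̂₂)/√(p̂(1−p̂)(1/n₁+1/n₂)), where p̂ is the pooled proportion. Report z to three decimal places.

p̂₁ = 40/389 = 0.102828, p̂₂ = 16/196 = 0.081633.
Pooled p̂ = (40+16)/(389+196) = 56/585 = 0.095726.
SE = √(p̂(1−p̂)(1/n₁+1/n₂)) = √(0.095726·0.904274·0.00767273) = √(0.000664174) = 0.025772.
z = (0.102828 − 0.081633)/0.025772 = 0.021195/0.025772 = 0.822.
p-value = 2·P(Z > 0.822) ≈ 0.4108; since p > α = 0.05, fail to reject H₀.

z = 0.822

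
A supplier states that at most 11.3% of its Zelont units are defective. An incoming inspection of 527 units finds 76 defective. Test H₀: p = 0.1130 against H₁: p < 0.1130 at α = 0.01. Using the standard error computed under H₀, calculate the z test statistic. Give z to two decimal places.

p̂ = 76/527 = 0.1442.
SE = √(p₀(1−p₀)/n) = √(0.10023/527) = 0.0138.
z = (0.1442 − 0.113)/0.0138 = 0.0312/0.0138 = 2.26.
p-value = P(Z < 2.263) ≈ 0.9882, so at α = 0.01 we fail to reject H₀.

z = 2.26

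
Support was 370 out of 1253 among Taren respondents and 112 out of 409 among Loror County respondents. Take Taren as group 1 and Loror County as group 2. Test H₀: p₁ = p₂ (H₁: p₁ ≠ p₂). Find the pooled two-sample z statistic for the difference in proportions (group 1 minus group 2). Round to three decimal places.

p̂₁ = 370/1253 = 0.29529, p̂₂ = 112/409 = 0.27384.
Pooled p̂ = (370+112)/(1253+409) = 482/1662 = 0.29001.
SE = √(0.205905 × 0.00324307) = 0.02584.
z = (0.29529 − 0.27384)/0.02584 = 0.02145/0.02584 = 0.830.
p-value = 2·P(Z > 0.830) ≈ 0.4064.

z = 0.830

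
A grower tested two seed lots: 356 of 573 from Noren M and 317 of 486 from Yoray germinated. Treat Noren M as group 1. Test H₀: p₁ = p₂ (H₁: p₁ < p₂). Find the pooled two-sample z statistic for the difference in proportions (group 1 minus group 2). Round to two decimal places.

z = -1.04

p̂₁ = 356/573 ≈ 0.6213, p̂₂ = 317/486 ≈ 0.6523.
Pooled p̂ = (356+317)/(573+486) = 673/1059 = 0.6355.
SE = √(0.231638 × 0.00380281) = 0.0297.
z = (0.6213 − 0.6523)/0.0297 = -0.0310/0.0297 = -1.04.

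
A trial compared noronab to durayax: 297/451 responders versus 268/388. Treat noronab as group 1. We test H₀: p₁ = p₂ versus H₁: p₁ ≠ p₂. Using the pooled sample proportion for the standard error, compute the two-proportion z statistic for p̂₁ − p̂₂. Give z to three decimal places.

p̂₁ = 297/451 ≈ 0.65854, p̂₂ = 268/388 ≈ 0.69072.
Pooled p̂ = (297+268)/(451+388) = 565/839 = 0.67342.
SE = √(p̂(1−p̂)(1/n₁+1/n₂)) = √(0.67342·0.32658·0.00479461) = √(0.00105446) = 0.03247.
z = (0.65854 − 0.69072)/0.03247 = -0.03218/0.03247 = -0.991.

z = -0.991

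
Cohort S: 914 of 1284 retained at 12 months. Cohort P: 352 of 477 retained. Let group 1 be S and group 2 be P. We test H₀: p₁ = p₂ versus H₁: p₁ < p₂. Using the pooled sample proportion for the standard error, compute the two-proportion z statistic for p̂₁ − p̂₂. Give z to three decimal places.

z = -1.083

p̂₁ = 914/1284 ≈ 0.71184, p̂₂ = 352/477 ≈ 0.73795.
Pooled p̂ = (914+352)/(1284+477) = 1266/1761 = 0.71891.
SE = √(p̂(1−p̂)(1/n₁+1/n₂)) = √(0.71891·0.28109·0.00287525) = √(0.000581027) = 0.02410.
z = (0.71184 − 0.73795)/0.02410 = -0.02611/0.02410 = -1.083.
p-value = P(Z < -1.083) ≈ 0.1394.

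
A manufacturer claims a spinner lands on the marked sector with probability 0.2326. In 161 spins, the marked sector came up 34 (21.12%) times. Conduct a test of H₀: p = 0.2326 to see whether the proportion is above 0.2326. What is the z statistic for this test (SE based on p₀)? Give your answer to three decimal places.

z = -0.643

p̂ = 34/161 ≈ 0.21118.
SE = √(p₀(1−p₀)/n) = √(0.1785/161) = 0.03330.
z = (0.21118 − 0.2326)/0.03330 = -0.02142/0.03330 = -0.643.
p-value = P(Z > -0.643) ≈ 0.7400.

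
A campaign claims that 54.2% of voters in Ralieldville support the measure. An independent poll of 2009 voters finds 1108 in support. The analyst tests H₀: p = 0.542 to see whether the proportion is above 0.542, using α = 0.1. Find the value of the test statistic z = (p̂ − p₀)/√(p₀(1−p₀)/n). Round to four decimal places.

z = 0.8563

p̂ = 1108/2009 ≈ 0.5515182.
Standard error under H₀: √(0.542×0.458/2009) = 0.0111158.
z = (0.5515182 − 0.542)/0.0111158 = 0.0095182/0.0111158 = 0.8563.
p-value = P(Z > 0.856) ≈ 0.1959. With α = 0.1, fail to reject H₀.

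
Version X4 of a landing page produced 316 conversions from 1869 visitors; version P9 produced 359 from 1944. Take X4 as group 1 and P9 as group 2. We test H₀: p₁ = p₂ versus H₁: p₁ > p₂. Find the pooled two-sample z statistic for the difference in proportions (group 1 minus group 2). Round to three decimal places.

z = -1.261

p̂₁ = 316/1869 ≈ 0.169074, p̂₂ = 359/1944 ≈ 0.184671.
Pooled p̂ = (316+359)/(1869+1944) = 675/3813 = 0.177026.
SE = √(0.145688 × 0.00104945) = 0.012365.
z = (0.169074 − 0.184671)/0.012365 = -0.015597/0.012365 = -1.261.
p-value = P(Z > -1.261) ≈ 0.8964.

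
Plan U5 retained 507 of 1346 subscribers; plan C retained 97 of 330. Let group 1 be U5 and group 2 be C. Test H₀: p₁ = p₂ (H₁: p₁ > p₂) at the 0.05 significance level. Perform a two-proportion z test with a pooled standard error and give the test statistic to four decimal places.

z = 2.8053

p̂₁ = 507/1346 ≈ 0.376672, p̂₂ = 97/330 ≈ 0.293939.
Pooled p̂ = (507+97)/(1346+330) = 604/1676 = 0.360382.
SE = √(0.230507 × 0.00377325) = 0.029492.
z = (0.376672 − 0.293939)/0.029492 = 0.082733/0.029492 = 2.8053.
p-value = P(Z > 2.805) ≈ 0.0025, so at α = 0.05 we reject H₀.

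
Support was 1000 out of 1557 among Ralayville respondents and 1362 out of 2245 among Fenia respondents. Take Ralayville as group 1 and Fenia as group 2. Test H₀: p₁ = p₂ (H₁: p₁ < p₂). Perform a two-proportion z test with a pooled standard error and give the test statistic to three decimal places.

z = 2.224

p̂₁ = 1000/1557 ≈ 0.64226, p̂₂ = 1362/2245 ≈ 0.60668.
Pooled p̂ = (1000+1362)/(1557+2245) = 2362/3802 = 0.62125.
SE = √(p̂(1−p̂)(1/n₁+1/n₂)) = √(0.62125·0.37875·0.0010877) = √(0.000255932) = 0.01600.
z = (0.64226 − 0.60668)/0.01600 = 0.03558/0.01600 = 2.224.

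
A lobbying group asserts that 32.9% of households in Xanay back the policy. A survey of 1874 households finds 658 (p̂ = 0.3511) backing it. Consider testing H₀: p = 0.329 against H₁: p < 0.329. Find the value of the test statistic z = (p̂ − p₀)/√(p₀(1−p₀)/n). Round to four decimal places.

z = 2.0381

p̂ = 658/1874 ≈ 0.351121.
Standard error under H₀: √(0.329×0.671/1874) = 0.010854.
z = (0.351121 − 0.329)/0.010854 = 0.022121/0.010854 = 2.0381.
p-value = P(Z < 2.038) ≈ 0.9792.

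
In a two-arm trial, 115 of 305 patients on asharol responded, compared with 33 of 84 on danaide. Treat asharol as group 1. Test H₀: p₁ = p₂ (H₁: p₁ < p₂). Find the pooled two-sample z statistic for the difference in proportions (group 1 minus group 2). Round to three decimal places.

p̂₁ = 115/305 = 0.37705, p̂₂ = 33/84 = 0.39286.
Pooled p̂ = (115+33)/(305+84) = 148/389 = 0.38046.
SE = √(0.235711 × 0.0151835) = 0.05982.
z = (0.37705 − 0.39286)/0.05982 = -0.01581/0.05982 = -0.264.
p-value = P(Z < -0.264) ≈ 0.3958.

z = -0.264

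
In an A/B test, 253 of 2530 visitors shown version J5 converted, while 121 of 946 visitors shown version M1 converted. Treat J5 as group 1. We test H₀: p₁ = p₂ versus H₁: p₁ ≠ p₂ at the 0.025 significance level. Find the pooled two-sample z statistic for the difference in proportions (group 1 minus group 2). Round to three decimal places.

p̂₁ = 253/2530 = 0.10000, p̂₂ = 121/946 = 0.12791.
Pooled p̂ = (253+121)/(2530+946) = 374/3476 = 0.10759.
SE = √(0.0960183 × 0.00145234) = 0.01181.
z = (0.10000 − 0.12791)/0.01181 = -0.02791/0.01181 = -2.363.
p-value = 2·P(Z > 2.363) ≈ 0.0181, so at α = 0.025 we reject H₀.

z = -2.363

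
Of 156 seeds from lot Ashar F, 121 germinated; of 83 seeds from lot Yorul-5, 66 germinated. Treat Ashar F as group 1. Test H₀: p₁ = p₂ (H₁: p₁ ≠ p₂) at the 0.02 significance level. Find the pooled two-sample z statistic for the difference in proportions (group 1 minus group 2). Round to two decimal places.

z = -0.35

p̂₁ = 121/156 ≈ 0.7756, p̂₂ = 66/83 ≈ 0.7952.
Pooled p̂ = (121+66)/(156+83) = 187/239 = 0.7824.
SE = √(0.170235 × 0.0184584) = 0.0561.
z = (0.7756 − 0.7952)/0.0561 = -0.0196/0.0561 = -0.35.
p-value = 2·P(Z > 0.349) ≈ 0.7274; since p > α = 0.02, fail to reject H₀.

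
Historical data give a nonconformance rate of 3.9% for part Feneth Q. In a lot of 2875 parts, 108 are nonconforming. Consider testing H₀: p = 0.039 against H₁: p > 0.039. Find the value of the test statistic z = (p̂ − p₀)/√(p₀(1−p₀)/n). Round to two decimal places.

p̂ = 108/2875 = 0.03757.
Under H₀, SE = √(0.039·0.961/2875) = √(1.30362e-05) = 0.00361.
z = (0.03757 − 0.039)/0.00361 = -0.00143/0.00361 = -0.40.

z = -0.40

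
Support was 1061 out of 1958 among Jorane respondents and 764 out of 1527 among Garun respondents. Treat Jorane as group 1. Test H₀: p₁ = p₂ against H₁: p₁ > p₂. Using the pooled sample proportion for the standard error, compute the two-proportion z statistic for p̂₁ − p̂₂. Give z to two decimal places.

p̂₁ = 1061/1958 ≈ 0.54188, p̂₂ = 764/1527 ≈ 0.50033.
Pooled p̂ = (1061+764)/(1958+1527) = 1825/3485 = 0.52367.
SE = √(0.24944 × 0.0011656) = 0.01705.
z = (0.54188 − 0.50033)/0.01705 = 0.04155/0.01705 = 2.44.

z = 2.44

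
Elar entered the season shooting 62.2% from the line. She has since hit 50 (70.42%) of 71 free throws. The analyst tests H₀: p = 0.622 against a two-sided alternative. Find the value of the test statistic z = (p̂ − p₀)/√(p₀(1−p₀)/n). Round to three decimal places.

p̂ = 50/71 = 0.70423.
Standard error under H₀: √(0.622×0.378/71) = 0.05755.
z = (0.70423 − 0.622)/0.05755 = 0.08223/0.05755 = 1.429.
p-value = 2·P(Z > 1.429) ≈ 0.1530.

z = 1.429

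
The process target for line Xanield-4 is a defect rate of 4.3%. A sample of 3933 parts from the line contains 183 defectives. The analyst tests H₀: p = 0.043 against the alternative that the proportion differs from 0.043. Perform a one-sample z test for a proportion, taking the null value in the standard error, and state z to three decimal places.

p̂ = 183/3933 ≈ 0.046529.
SE = √(p₀(1−p₀)/n) = √(0.041151/3933) = 0.003235.
z = (0.046529 − 0.043)/0.003235 = 0.003529/0.003235 = 1.091.

z = 1.091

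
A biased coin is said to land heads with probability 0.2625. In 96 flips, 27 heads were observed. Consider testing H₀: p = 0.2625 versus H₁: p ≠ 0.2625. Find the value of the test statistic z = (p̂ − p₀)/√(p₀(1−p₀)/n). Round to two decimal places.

p̂ = 27/96 = 0.2812.
Under H₀, SE = √(0.2625·0.7375/96) = √(0.0020166) = 0.0449.
z = (0.2812 − 0.2625)/0.0449 = 0.0187/0.0449 = 0.42.
Two-sided p-value ≈ 2·Φ(−0.418) = 0.6763.

z = 0.42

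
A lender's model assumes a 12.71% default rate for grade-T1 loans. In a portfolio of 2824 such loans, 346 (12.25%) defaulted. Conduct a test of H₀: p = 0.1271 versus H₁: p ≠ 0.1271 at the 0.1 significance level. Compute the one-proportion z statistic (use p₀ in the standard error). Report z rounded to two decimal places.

z = -0.73

p̂ = 346/2824 = 0.1225.
Standard error under H₀: √(0.1271×0.8729/2824) = 0.0063.
z = (0.1225 − 0.1271)/0.0063 = -0.0046/0.0063 = -0.73.
p-value = 2·P(Z > 0.731) ≈ 0.4651; since p > α = 0.1, fail to reject H₀.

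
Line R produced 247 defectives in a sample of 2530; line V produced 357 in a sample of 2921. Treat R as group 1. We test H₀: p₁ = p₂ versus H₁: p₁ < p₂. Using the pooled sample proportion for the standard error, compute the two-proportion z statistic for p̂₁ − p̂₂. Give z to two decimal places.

p̂₁ = 247/2530 ≈ 0.097628, p̂₂ = 357/2921 ≈ 0.122218.
Pooled p̂ = (247+357)/(2530+2921) = 604/5451 = 0.110805.
SE = √(p̂(1−p̂)(1/n₁+1/n₂)) = √(0.110805·0.889195·0.000737605) = √(7.26744e-05) = 0.008525.
z = (0.097628 − 0.122218)/0.008525 = -0.024590/0.008525 = -2.88.

z = -2.88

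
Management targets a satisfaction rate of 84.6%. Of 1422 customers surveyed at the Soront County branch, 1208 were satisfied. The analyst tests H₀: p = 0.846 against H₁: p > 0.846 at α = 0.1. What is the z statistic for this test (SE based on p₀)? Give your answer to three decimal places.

p̂ = 1208/1422 ≈ 0.849508.
Standard error under H₀: √(0.846×0.154/1422) = 0.009572.
z = (0.849508 − 0.846)/0.009572 = 0.003508/0.009572 = 0.366.
p-value = P(Z > 0.366) ≈ 0.3570, so at α = 0.1 we fail to reject H₀.

z = 0.366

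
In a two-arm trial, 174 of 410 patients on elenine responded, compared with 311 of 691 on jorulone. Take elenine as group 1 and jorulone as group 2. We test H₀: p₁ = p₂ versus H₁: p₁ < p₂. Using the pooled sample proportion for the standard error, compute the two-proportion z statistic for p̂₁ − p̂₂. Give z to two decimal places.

z = -0.83

p̂₁ = 174/410 ≈ 0.4244, p̂₂ = 311/691 ≈ 0.4501.
Pooled p̂ = (174+311)/(410+691) = 485/1101 = 0.4405.
SE = √(p̂(1−p̂)(1/n₁+1/n₂)) = √(0.4405·0.5595·0.0038862) = √(0.000957796) = 0.0309.
z = (0.4244 − 0.4501)/0.0309 = -0.0257/0.0309 = -0.83.
p-value = P(Z < -0.830) ≈ 0.2033.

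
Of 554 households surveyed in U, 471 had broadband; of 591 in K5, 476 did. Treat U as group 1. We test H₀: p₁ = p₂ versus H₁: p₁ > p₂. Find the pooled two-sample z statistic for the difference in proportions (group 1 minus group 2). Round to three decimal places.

z = 2.002

p̂₁ = 471/554 ≈ 0.85018, p̂₂ = 476/591 ≈ 0.80541.
Pooled p̂ = (471+476)/(554+591) = 947/1145 = 0.82707.
SE = √(0.143022 × 0.0034971) = 0.02236.
z = (0.85018 − 0.80541)/0.02236 = 0.04477/0.02236 = 2.002.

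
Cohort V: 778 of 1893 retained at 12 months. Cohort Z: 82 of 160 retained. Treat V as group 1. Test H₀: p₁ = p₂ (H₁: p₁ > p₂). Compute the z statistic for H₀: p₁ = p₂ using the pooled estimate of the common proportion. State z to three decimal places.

z = -2.499

p̂₁ = 778/1893 ≈ 0.41099, p̂₂ = 82/160 ≈ 0.51250.
Pooled p̂ = (778+82)/(1893+160) = 860/2053 = 0.41890.
SE = √(p̂(1−p̂)(1/n₁+1/n₂)) = √(0.41890·0.58110·0.00677826) = √(0.00164998) = 0.04062.
z = (0.41099 − 0.51250)/0.04062 = -0.10151/0.04062 = -2.499.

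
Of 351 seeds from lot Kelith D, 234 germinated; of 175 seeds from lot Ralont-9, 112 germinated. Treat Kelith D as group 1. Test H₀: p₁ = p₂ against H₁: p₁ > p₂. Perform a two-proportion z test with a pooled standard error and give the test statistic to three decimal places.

z = 0.607

p̂₁ = 234/351 ≈ 0.666667, p̂₂ = 112/175 ≈ 0.640000.
Pooled p̂ = (234+112)/(351+175) = 346/526 = 0.657795.
SE = √(0.225101 × 0.00856329) = 0.043904.
z = (0.666667 − 0.640000)/0.043904 = 0.026667/0.043904 = 0.607.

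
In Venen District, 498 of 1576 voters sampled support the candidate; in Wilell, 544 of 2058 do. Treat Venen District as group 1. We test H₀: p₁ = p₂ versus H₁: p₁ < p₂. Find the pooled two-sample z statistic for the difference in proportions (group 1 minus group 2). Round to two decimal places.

p̂₁ = 498/1576 ≈ 0.31599, p̂₂ = 544/2058 ≈ 0.26433.
Pooled p̂ = (498+544)/(1576+2058) = 1042/3634 = 0.28674.
SE = √(0.204519 × 0.00112043) = 0.01514.
z = (0.31599 − 0.26433)/0.01514 = 0.05166/0.01514 = 3.41.
p-value = P(Z < 3.412) ≈ 0.9997.

z = 3.41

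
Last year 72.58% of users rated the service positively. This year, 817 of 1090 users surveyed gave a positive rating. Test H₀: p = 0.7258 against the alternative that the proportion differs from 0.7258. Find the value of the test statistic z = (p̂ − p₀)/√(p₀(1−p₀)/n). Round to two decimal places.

z = 1.76

p̂ = 817/1090 = 0.7495.
Standard error under H₀: √(0.7258×0.2742/1090) = 0.0135.
z = (0.7495 − 0.7258)/0.0135 = 0.0237/0.0135 = 1.76.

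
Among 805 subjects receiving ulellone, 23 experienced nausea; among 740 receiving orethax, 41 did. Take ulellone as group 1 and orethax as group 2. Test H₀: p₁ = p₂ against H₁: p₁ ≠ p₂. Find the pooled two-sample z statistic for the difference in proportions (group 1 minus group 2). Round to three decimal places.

z = -2.644

p̂₁ = 23/805 = 0.02857, p̂₂ = 41/740 = 0.05541.
Pooled p̂ = (23+41)/(805+740) = 64/1545 = 0.04142.
SE = √(0.039708 × 0.00259359) = 0.01015.
z = (0.02857 − 0.05541)/0.01015 = -0.02684/0.01015 = -2.644.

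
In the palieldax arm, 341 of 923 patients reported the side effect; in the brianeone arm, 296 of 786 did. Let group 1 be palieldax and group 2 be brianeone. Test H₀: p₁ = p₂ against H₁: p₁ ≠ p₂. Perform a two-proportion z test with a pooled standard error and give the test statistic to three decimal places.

z = -0.304

p̂₁ = 341/923 ≈ 0.36945, p̂₂ = 296/786 ≈ 0.37659.
Pooled p̂ = (341+296)/(923+786) = 637/1709 = 0.37273.
SE = √(0.233803 × 0.00235569) = 0.02347.
z = (0.36945 − 0.37659)/0.02347 = -0.00714/0.02347 = -0.304.
Two-sided p-value ≈ 2·Φ(−0.304) = 0.7609.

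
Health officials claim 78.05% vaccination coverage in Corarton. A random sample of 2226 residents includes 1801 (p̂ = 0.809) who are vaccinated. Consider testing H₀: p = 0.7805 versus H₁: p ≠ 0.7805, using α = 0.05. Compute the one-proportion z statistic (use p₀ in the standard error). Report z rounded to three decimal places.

p̂ = 1801/2226 = 0.809075.
SE = √(p₀(1−p₀)/n) = √(0.17132/2226) = 0.008773.
z = (0.809075 − 0.7805)/0.008773 = 0.028575/0.008773 = 3.257.
p-value = 2·P(Z > 3.257) ≈ 0.0011; since p < α = 0.05, reject H₀.

z = 3.257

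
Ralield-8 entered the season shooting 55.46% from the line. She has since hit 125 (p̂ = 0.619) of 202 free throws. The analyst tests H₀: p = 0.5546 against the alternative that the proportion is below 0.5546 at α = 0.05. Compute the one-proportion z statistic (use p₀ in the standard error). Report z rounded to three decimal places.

z = 1.836

p̂ = 125/202 ≈ 0.61881.
SE = √(p₀(1−p₀)/n) = √(0.24702/202) = 0.03497.
z = (0.61881 − 0.5546)/0.03497 = 0.06421/0.03497 = 1.836.
p-value = P(Z < 1.836) ≈ 0.9668. With α = 0.05, fail to reject H₀.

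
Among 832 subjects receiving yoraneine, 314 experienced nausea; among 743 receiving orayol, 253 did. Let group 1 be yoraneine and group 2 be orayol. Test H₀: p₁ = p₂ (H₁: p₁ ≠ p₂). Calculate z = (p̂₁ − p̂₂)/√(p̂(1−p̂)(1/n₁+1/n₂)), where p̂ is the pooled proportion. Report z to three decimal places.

z = 1.523

p̂₁ = 314/832 = 0.377404, p̂₂ = 253/743 = 0.340511.
Pooled p̂ = (314+253)/(832+743) = 567/1575 = 0.360000.
SE = √(p̂(1−p̂)(1/n₁+1/n₂)) = √(0.360000·0.640000·0.00254782) = √(0.000587017) = 0.024228.
z = (0.377404 − 0.340511)/0.024228 = 0.036893/0.024228 = 1.523.
p-value = 2·P(Z > 1.523) ≈ 0.1278.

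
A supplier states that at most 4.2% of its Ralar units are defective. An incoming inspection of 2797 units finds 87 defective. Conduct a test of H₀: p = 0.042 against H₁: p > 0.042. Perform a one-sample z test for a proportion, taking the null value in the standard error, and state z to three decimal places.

p̂ = 87/2797 ≈ 0.0311048.
Standard error under H₀: √(0.042×0.958/2797) = 0.0037928.
z = (0.0311048 − 0.042)/0.0037928 = -0.0108952/0.0037928 = -2.873.
p-value = P(Z > -2.873) ≈ 0.9980.

z = -2.873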